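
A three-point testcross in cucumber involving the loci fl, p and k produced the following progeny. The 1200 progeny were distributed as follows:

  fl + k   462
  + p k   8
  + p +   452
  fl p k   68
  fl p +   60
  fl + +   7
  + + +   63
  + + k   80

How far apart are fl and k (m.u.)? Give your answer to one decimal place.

The two most frequent reciprocal classes, + p + and fl + k, are the parental types, so the F1 was + p + / fl + k.
The two rarest classes, + p k and fl + +, are the double crossovers. Comparing them with the parentals, only the k allele has switched, so k is the middle locus and the order is p – k – fl.
Crossovers in the k–fl interval produce the single-crossover classes fl p + and + + k (60 + 80 = 140) plus the double crossovers (15).
RF(k–fl) = (140 + 15) / 1200 = 155/1200 = 0.1292 → 12.9 m.u.

12.9 m.u.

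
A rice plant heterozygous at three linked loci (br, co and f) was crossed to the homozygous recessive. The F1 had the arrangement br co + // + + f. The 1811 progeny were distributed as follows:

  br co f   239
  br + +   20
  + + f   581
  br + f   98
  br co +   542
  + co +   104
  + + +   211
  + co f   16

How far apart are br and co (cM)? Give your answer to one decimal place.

The two rarest classes, br + + and + co f, are the double crossovers. Comparing them with the parentals, only the co allele has switched, so co is the middle locus and the order is br – co – f.
Crossovers in the br–co interval produce the single-crossover classes + co + and br + f (104 + 98 = 202) plus the double crossovers (36).
RF(br–co) = (202 + 36) / 1811 = 238/1811 = 0.1314 → 13.1 cM.

13.1 cM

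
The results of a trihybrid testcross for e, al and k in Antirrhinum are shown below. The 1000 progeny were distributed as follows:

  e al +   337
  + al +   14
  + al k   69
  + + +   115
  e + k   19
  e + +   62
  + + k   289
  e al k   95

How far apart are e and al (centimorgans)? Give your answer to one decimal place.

The two most frequent reciprocal classes, + + k and e al +, are the parental types, so the F1 was + + k / e al +.
The two rarest classes, e + k and + al +, are the double crossovers. Comparing them with the parentals, only the e allele has switched, so e is the middle locus and the order is k – e – al.
Crossovers in the e–al interval produce the single-crossover classes + al k and e + + (69 + 62 = 131) plus the double crossovers (33).
RF(e–al) = (131 + 33) / 1000 = 164/1000 = 0.1640 → 16.4 centimorgans.

16.4 centimorgans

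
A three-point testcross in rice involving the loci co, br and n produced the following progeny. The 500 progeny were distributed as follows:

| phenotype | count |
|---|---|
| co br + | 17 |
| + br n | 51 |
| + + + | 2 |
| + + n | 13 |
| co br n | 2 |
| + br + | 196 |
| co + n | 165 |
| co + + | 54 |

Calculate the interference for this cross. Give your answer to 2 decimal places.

The two most frequent reciprocal classes, co + n and + br +, are the parental types, so the F1 was co + n / + br +.
The two rarest classes, co br n and + + +, are the double crossovers. Comparing them with the parentals, only the br allele has switched, so br is the middle locus and the order is n – br – co.
n–br: (105 + 4)/500 = 0.2180; br–co: (30 + 4)/500 = 0.0680.
Expected DCO frequency = 0.2180 × 0.0680 ≈ 0.01482; observed = 4/500 ≈ 0.00800.
Coefficient of coincidence = 0.00800/0.01482 ≈ 0.54; interference = 1 − 0.54 = 0.46.

0.46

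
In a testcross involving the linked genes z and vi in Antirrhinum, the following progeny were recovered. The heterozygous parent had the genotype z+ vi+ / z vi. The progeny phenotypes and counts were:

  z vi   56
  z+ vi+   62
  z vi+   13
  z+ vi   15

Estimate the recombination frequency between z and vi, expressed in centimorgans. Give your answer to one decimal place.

19.2 centimorgans

The recombinant classes are z+ vi and z vi+: 15 + 13 = 28.
Recombination frequency = 28/146 = 0.1918 ≈ 19.2%, i.e. 19.2 centimorgans.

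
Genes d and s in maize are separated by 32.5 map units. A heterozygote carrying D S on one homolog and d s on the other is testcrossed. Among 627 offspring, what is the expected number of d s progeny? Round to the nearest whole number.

212

A map distance of 32.5 map units corresponds to a recombination frequency of 0.325.
The F1 is D S / d s, so d s is a parental gamete class with expected frequency (1 − r)/2 = 0.675/2 = 0.3375.
Expected number = 0.3375 × 627 = 211.61 ≈ 212.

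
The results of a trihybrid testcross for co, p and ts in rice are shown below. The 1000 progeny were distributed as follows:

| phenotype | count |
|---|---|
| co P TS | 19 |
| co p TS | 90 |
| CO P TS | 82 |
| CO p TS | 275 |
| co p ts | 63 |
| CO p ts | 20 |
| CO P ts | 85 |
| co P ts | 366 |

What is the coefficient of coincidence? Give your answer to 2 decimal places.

0.99

The two most frequent reciprocal classes, co P ts and CO p TS, are the parental types, so the F1 was co P ts / CO p TS.
The two rarest classes, co P TS and CO p ts, are the double crossovers. Comparing them with the parentals, only the ts allele has switched, so ts is the middle locus and the order is co – ts – p.
co–ts: (175 + 39)/1000 = 0.2140; ts–p: (145 + 39)/1000 = 0.1840.
Expected DCO frequency = 0.2140 × 0.1840 ≈ 0.03938; observed = 39/1000 ≈ 0.03900.
Coefficient of coincidence = 0.03900/0.03938 ≈ 0.99.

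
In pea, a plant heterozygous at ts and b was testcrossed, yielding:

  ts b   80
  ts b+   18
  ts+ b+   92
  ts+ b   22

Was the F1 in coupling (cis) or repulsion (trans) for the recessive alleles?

The two most frequent classes are ts+ b+ (92) and ts b (80); these are the parental (non-recombinant) types.
So the F1 carried ts+ b+ on one chromosome and ts b on the other — the recessive alleles are on the same chromosome (cis / coupling).

cis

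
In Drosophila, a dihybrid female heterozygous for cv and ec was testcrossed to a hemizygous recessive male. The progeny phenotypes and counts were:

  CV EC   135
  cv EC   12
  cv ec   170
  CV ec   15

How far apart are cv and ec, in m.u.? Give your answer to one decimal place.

8.1 m.u.

The two most frequent classes, CV EC (135) and cv ec (170), are the parental types, so the F1 was CV EC / cv ec.
The recombinant classes are CV ec and cv EC: 15 + 12 = 27.
Recombination frequency = 27/332 = 0.0813 ≈ 8.1%, i.e. 8.1 m.u.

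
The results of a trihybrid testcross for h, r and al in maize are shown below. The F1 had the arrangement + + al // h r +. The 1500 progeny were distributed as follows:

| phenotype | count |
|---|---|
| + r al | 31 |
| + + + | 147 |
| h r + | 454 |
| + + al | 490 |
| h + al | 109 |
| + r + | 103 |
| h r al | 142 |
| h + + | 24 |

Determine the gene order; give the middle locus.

The two rarest classes, + r al and h + +, are the double crossovers. Comparing them with the parentals, only the r allele has switched, so r is the middle locus and the order is al – r – h.

r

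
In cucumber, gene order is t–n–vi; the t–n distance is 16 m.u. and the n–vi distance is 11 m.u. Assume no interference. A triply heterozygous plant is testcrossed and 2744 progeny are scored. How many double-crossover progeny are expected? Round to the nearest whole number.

48

Map distances give recombination frequencies of 0.160 and 0.110 for the two intervals.
With no interference, expected double-crossover frequency = 0.160 × 0.110 = 0.01760.
Expected number = 0.01760 × 2744 = 48.29 ≈ 48.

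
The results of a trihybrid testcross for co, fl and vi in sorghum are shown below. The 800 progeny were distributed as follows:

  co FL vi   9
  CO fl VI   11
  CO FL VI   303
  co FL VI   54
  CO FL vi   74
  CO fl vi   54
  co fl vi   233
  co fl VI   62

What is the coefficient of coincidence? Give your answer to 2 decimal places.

0.80

The two most frequent reciprocal classes, co fl vi and CO FL VI, are the parental types, so the F1 was co fl vi / CO FL VI.
The two rarest classes, co FL vi and CO fl VI, are the double crossovers. Comparing them with the parentals, only the fl allele has switched, so fl is the middle locus and the order is co – fl – vi.
co–fl: (108 + 20)/800 = 0.1600; fl–vi: (136 + 20)/800 = 0.1950.
Expected DCO frequency = 0.1600 × 0.1950 ≈ 0.03120; observed = 20/800 ≈ 0.02500.
Coefficient of coincidence = 0.02500/0.03120 ≈ 0.80.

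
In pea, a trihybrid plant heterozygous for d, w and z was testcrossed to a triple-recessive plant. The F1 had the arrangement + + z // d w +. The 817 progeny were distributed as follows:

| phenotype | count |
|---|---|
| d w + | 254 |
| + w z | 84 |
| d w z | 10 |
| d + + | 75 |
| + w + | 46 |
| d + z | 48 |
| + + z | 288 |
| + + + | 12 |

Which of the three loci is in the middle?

z

The two rarest classes, + + + and d w z, are the double crossovers. Comparing them with the parentals, only the z allele has switched, so z is the middle locus and the order is d – z – w.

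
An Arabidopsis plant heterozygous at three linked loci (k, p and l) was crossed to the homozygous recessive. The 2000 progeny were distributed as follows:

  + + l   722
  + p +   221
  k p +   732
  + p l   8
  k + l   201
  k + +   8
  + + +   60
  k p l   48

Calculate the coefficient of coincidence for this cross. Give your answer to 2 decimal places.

The two most frequent reciprocal classes, k p + and + + l, are the parental types, so the F1 was k p + / + + l.
The two rarest classes, k + + and + p l, are the double crossovers. Comparing them with the parentals, only the p allele has switched, so p is the middle locus and the order is k – p – l.
k–p: (422 + 16)/2000 = 0.2190; p–l: (108 + 16)/2000 = 0.0620.
Expected DCO frequency = 0.2190 × 0.0620 ≈ 0.01358; observed = 16/2000 ≈ 0.00800.
Coefficient of coincidence = 0.00800/0.01358 ≈ 0.59.

0.59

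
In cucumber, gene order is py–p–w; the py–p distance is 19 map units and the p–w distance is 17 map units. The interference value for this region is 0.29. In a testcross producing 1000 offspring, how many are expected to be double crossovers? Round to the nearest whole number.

23

Map distances give recombination frequencies of 0.190 and 0.170 for the two intervals.
With interference 0.29 (so coincidence = 0.71), expected double-crossover frequency = 0.190 × 0.170 × 0.71 = 0.02293.
Expected number = 0.02293 × 1000 = 22.93 ≈ 23.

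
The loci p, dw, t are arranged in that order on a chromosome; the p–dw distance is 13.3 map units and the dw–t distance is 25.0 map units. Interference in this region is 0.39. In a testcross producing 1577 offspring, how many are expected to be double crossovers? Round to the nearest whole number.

Map distances give recombination frequencies of 0.133 and 0.250 for the two intervals.
With interference 0.39 (so coincidence = 0.61), expected double-crossover frequency = 0.133 × 0.250 × 0.61 = 0.02028.
Expected number = 0.02028 × 1577 = 31.99 ≈ 32.

32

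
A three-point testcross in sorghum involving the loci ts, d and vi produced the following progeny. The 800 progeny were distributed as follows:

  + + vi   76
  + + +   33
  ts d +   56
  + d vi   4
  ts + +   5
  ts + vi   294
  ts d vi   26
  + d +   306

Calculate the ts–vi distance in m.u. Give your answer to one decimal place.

The two most frequent reciprocal classes, + d + and ts + vi, are the parental types, so the F1 was + d + / ts + vi.
The two rarest classes, + d vi and ts + +, are the double crossovers. Comparing them with the parentals, only the vi allele has switched, so vi is the middle locus and the order is d – vi – ts.
Crossovers in the vi–ts interval produce the single-crossover classes ts d + and + + vi (56 + 76 = 132) plus the double crossovers (9).
RF(vi–ts) = (132 + 9) / 800 = 141/800 = 0.1762 → 17.6 m.u.

17.6 m.u.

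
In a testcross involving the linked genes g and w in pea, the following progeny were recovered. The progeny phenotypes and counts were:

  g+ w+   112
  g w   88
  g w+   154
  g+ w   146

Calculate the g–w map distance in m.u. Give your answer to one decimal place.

40.0 m.u.

The two most frequent classes, g+ w (146) and g w+ (154), are the parental types, so the F1 was g+ w / g w+.
The recombinant classes are g+ w+ and g w: 112 + 88 = 200.
Recombination frequency = 200/500 = 0.4000 ≈ 40.0%, i.e. 40.0 m.u.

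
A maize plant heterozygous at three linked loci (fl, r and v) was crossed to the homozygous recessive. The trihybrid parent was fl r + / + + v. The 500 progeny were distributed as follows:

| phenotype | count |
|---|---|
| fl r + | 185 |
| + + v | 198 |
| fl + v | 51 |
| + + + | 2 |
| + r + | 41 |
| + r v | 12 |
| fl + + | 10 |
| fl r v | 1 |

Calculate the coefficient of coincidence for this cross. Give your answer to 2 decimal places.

0.63

The two rarest classes, fl r v and + + +, are the double crossovers. Comparing them with the parentals, only the v allele has switched, so v is the middle locus and the order is fl – v – r.
fl–v: (92 + 3)/500 = 0.1900; v–r: (22 + 3)/500 = 0.0500.
Expected DCO frequency = 0.1900 × 0.0500 ≈ 0.00950; observed = 3/500 ≈ 0.00600.
Coefficient of coincidence = 0.00600/0.00950 ≈ 0.63.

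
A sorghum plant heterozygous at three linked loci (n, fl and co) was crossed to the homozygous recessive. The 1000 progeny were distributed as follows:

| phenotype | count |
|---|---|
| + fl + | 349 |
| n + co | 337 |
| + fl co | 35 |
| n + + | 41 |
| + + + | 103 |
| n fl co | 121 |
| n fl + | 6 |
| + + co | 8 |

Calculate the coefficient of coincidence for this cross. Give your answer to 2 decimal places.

0.65

The two most frequent reciprocal classes, n + co and + fl +, are the parental types, so the F1 was n + co / + fl +.
The two rarest classes, + + co and n fl +, are the double crossovers. Comparing them with the parentals, only the n allele has switched, so n is the middle locus and the order is fl – n – co.
fl–n: (224 + 14)/1000 = 0.2380; n–co: (76 + 14)/1000 = 0.0900.
Expected DCO frequency = 0.2380 × 0.0900 ≈ 0.02142; observed = 14/1000 ≈ 0.01400.
Coefficient of coincidence = 0.01400/0.02142 ≈ 0.65.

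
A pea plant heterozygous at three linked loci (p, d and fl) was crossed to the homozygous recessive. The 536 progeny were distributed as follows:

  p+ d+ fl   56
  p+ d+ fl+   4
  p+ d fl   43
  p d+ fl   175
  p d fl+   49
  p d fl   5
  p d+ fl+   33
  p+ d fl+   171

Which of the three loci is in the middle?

d

The two most frequent reciprocal classes, p d+ fl and p+ d fl+, are the parental types, so the F1 was p d+ fl / p+ d fl+.
The two rarest classes, p d fl and p+ d+ fl+, are the double crossovers. Comparing them with the parentals, only the d allele has switched, so d is the middle locus and the order is p – d – fl.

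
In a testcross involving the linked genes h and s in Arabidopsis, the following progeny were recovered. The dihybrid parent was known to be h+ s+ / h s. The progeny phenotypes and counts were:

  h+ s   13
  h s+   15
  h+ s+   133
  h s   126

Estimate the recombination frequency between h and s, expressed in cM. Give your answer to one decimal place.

The recombinant classes are h+ s and h s+: 13 + 15 = 28.
Recombination frequency = 28/287 = 0.0976 ≈ 9.8%, i.e. 9.8 cM.

9.8 cM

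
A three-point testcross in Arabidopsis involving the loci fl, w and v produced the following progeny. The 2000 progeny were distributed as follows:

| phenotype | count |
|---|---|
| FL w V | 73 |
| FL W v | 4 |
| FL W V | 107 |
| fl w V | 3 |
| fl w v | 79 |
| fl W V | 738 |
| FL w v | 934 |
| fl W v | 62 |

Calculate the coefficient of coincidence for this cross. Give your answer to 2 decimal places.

0.51

The two most frequent reciprocal classes, fl W V and FL w v, are the parental types, so the F1 was fl W V / FL w v.
The two rarest classes, fl w V and FL W v, are the double crossovers. Comparing them with the parentals, only the w allele has switched, so w is the middle locus and the order is fl – w – v.
fl–w: (186 + 7)/2000 = 0.0965; w–v: (135 + 7)/2000 = 0.0710.
Expected DCO frequency = 0.0965 × 0.0710 ≈ 0.00685; observed = 7/2000 ≈ 0.00350.
Coefficient of coincidence = 0.00350/0.00685 ≈ 0.51.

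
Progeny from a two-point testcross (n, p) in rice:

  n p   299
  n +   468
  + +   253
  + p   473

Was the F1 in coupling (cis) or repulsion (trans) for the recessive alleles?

trans

The two most frequent classes are + p (473) and n + (468); these are the parental (non-recombinant) types.
So the F1 carried + p on one chromosome and n + on the other — the recessive alleles are on opposite chromosomes (trans / repulsion).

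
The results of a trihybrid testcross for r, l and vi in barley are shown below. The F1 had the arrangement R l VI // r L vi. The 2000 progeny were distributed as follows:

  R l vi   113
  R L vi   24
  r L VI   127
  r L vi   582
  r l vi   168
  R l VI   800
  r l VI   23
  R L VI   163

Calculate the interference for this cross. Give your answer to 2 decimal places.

The two rarest classes, r l VI and R L vi, are the double crossovers. Comparing them with the parentals, only the r allele has switched, so r is the middle locus and the order is l – r – vi.
l–r: (331 + 47)/2000 = 0.1890; r–vi: (240 + 47)/2000 = 0.1435.
Expected DCO frequency = 0.1890 × 0.1435 ≈ 0.02712; observed = 47/2000 ≈ 0.02350.
Coefficient of coincidence = 0.02350/0.02712 ≈ 0.87; interference = 1 − 0.87 = 0.13.

0.13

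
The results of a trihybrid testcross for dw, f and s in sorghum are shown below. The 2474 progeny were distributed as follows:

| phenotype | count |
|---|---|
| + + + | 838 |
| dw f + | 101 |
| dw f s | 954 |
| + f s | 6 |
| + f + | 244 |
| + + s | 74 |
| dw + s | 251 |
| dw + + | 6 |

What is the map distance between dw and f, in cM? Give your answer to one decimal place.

The two most frequent reciprocal classes, + + + and dw f s, are the parental types, so the F1 was + + + / dw f s.
The two rarest classes, dw + + and + f s, are the double crossovers. Comparing them with the parentals, only the dw allele has switched, so dw is the middle locus and the order is f – dw – s.
Crossovers in the f–dw interval produce the single-crossover classes + f + and dw + s (244 + 251 = 495) plus the double crossovers (12).
RF(f–dw) = (495 + 12) / 2474 = 507/2474 = 0.2049 → 20.5 cM.

20.5 cM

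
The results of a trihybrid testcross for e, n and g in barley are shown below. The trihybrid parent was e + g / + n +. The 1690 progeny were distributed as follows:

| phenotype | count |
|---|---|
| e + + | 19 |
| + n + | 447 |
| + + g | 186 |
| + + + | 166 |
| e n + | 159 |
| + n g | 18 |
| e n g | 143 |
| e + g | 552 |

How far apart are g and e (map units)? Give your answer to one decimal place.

22.6 map units

The two rarest classes, e + + and + n g, are the double crossovers. Comparing them with the parentals, only the g allele has switched, so g is the middle locus and the order is e – g – n.
Crossovers in the e–g interval produce the single-crossover classes + + g and e n + (186 + 159 = 345) plus the double crossovers (37).
RF(e–g) = (345 + 37) / 1690 = 382/1690 = 0.2260 → 22.6 map units.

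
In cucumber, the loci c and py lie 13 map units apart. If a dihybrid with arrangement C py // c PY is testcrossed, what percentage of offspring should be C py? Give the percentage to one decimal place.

43.5%

A map distance of 13 map units corresponds to a recombination frequency of 0.130.
The F1 is C py / c PY, so C py is a parental gamete class with expected frequency (1 − r)/2 = 0.870/2 = 0.4350.
That is 0.4350 = 43.5% of the progeny.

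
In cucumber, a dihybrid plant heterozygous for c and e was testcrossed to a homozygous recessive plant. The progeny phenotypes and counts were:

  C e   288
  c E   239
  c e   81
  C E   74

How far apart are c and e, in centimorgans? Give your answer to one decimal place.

22.7 centimorgans

The two most frequent classes, C e (288) and c E (239), are the parental types, so the F1 was C e / c E.
The recombinant classes are C E and c e: 74 + 81 = 155.
Recombination frequency = 155/682 = 0.2273 ≈ 22.7%, i.e. 22.7 centimorgans.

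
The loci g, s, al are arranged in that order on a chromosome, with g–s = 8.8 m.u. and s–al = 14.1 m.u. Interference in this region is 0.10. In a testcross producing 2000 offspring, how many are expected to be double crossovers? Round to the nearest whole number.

22

Map distances give recombination frequencies of 0.088 and 0.141 for the two intervals.
With interference 0.10 (so coincidence = 0.90), expected double-crossover frequency = 0.088 × 0.141 × 0.90 = 0.01117.
Expected number = 0.01117 × 2000 = 22.33 ≈ 22.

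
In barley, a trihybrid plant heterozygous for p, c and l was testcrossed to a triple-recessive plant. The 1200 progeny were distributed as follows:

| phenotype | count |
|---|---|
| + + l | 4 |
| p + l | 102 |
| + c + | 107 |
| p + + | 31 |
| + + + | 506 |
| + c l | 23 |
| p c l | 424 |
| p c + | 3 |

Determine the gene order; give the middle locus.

The two most frequent reciprocal classes, p c l and + + +, are the parental types, so the F1 was p c l / + + +.
The two rarest classes, p c + and + + l, are the double crossovers. Comparing them with the parentals, only the l allele has switched, so l is the middle locus and the order is p – l – c.

l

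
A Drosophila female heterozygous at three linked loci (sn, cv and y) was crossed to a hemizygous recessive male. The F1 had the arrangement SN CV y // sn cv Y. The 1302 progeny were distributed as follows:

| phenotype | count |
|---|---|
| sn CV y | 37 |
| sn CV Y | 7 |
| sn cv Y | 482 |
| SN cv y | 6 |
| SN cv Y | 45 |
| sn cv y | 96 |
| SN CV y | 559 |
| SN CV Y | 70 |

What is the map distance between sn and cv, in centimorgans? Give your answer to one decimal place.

7.3 centimorgans

The two rarest classes, SN cv y and sn CV Y, are the double crossovers. Comparing them with the parentals, only the cv allele has switched, so cv is the middle locus and the order is y – cv – sn.
Crossovers in the cv–sn interval produce the single-crossover classes sn CV y and SN cv Y (37 + 45 = 82) plus the double crossovers (13).
RF(cv–sn) = (82 + 13) / 1302 = 95/1302 = 0.0730 → 7.3 centimorgans.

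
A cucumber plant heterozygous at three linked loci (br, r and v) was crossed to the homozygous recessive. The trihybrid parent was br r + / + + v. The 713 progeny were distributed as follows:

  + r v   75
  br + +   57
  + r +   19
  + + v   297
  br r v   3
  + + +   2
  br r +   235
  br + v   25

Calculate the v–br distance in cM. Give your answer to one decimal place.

The two rarest classes, br r v and + + +, are the double crossovers. Comparing them with the parentals, only the v allele has switched, so v is the middle locus and the order is r – v – br.
Crossovers in the v–br interval produce the single-crossover classes + r + and br + v (19 + 25 = 44) plus the double crossovers (5).
RF(v–br) = (44 + 5) / 713 = 49/713 = 0.0687 → 6.9 cM.

6.9 cM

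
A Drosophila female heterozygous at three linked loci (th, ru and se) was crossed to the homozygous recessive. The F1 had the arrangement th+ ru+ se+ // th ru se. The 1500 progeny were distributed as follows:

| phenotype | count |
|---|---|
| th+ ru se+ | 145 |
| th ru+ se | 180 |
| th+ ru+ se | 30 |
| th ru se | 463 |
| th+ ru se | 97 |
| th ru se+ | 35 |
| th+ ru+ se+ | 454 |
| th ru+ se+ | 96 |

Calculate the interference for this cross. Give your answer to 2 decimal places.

The two rarest classes, th+ ru+ se and th ru se+, are the double crossovers. Comparing them with the parentals, only the se allele has switched, so se is the middle locus and the order is ru – se – th.
ru–se: (325 + 65)/1500 = 0.2600; se–th: (193 + 65)/1500 = 0.1720.
Expected DCO frequency = 0.2600 × 0.1720 ≈ 0.04472; observed = 65/1500 ≈ 0.04333.
Coefficient of coincidence = 0.04333/0.04472 ≈ 0.97; interference = 1 − 0.97 = 0.03.

0.03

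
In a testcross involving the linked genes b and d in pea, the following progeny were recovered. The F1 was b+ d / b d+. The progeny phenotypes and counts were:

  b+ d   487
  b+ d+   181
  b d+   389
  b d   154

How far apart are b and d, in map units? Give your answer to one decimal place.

27.7 map units

The recombinant classes are b+ d+ and b d: 181 + 154 = 335.
Recombination frequency = 335/1211 = 0.2766 ≈ 27.7%, i.e. 27.7 map units.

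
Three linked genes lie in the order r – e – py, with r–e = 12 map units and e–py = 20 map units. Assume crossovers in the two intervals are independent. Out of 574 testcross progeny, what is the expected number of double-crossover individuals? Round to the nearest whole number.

Map distances give recombination frequencies of 0.120 and 0.200 for the two intervals.
With no interference, expected double-crossover frequency = 0.120 × 0.200 = 0.02400.
Expected number = 0.02400 × 574 = 13.78 ≈ 14.

14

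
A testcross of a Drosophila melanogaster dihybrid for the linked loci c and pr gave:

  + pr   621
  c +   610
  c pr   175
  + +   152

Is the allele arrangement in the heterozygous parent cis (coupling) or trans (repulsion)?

trans

The two most frequent classes are + pr (621) and c + (610); these are the parental (non-recombinant) types.
So the F1 carried + pr on one chromosome and c + on the other — the recessive alleles are on opposite chromosomes (trans / repulsion).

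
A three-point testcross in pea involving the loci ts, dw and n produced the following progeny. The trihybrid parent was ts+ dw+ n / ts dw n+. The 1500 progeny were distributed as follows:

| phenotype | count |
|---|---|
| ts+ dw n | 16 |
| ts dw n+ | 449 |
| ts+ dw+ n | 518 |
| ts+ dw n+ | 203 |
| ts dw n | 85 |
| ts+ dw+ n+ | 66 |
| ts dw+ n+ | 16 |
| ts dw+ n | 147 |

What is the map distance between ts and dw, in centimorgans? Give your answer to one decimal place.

The two rarest classes, ts+ dw n and ts dw+ n+, are the double crossovers. Comparing them with the parentals, only the dw allele has switched, so dw is the middle locus and the order is ts – dw – n.
Crossovers in the ts–dw interval produce the single-crossover classes ts dw+ n and ts+ dw n+ (147 + 203 = 350) plus the double crossovers (32).
RF(ts–dw) = (350 + 32) / 1500 = 382/1500 = 0.2547 → 25.5 centimorgans.

25.5 centimorgans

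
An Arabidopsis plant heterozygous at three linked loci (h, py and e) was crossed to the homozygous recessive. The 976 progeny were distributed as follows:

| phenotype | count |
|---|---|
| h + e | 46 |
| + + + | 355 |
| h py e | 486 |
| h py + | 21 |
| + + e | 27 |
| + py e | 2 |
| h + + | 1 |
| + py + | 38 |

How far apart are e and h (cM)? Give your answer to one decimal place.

5.2 cM

The two most frequent reciprocal classes, h py e and + + +, are the parental types, so the F1 was h py e / + + +.
The two rarest classes, + py e and h + +, are the double crossovers. Comparing them with the parentals, only the h allele has switched, so h is the middle locus and the order is e – h – py.
Crossovers in the e–h interval produce the single-crossover classes h py + and + + e (21 + 27 = 48) plus the double crossovers (3).
RF(e–h) = (48 + 3) / 976 = 51/976 = 0.0523 → 5.2 cM.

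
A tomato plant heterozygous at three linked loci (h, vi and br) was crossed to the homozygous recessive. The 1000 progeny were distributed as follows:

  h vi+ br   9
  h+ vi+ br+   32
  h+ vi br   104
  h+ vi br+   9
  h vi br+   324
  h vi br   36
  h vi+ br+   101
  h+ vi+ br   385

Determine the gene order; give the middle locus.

The two most frequent reciprocal classes, h vi br+ and h+ vi+ br, are the parental types, so the F1 was h vi br+ / h+ vi+ br.
The two rarest classes, h+ vi br+ and h vi+ br, are the double crossovers. Comparing them with the parentals, only the h allele has switched, so h is the middle locus and the order is vi – h – br.

h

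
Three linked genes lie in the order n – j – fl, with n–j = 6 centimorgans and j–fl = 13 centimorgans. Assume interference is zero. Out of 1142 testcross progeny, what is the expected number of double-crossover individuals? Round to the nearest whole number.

9

Map distances give recombination frequencies of 0.060 and 0.130 for the two intervals.
With no interference, expected double-crossover frequency = 0.060 × 0.130 = 0.00780.
Expected number = 0.00780 × 1142 = 8.91 ≈ 9.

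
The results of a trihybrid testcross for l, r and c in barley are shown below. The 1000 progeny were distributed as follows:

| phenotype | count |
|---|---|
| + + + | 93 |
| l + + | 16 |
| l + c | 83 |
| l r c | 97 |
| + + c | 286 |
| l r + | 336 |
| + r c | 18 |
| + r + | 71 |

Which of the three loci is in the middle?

r

The two most frequent reciprocal classes, l r + and + + c, are the parental types, so the F1 was l r + / + + c.
The two rarest classes, l + + and + r c, are the double crossovers. Comparing them with the parentals, only the r allele has switched, so r is the middle locus and the order is c – r – l.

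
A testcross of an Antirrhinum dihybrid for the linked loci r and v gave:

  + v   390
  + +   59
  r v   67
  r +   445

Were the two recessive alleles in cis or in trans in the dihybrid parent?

The two most frequent classes are + v (390) and r + (445); these are the parental (non-recombinant) types.
So the F1 carried + v on one chromosome and r + on the other — the recessive alleles are on opposite chromosomes (trans / repulsion).

trans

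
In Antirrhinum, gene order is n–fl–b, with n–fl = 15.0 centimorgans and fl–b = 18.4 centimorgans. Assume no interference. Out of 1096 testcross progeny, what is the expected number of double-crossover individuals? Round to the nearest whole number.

Map distances give recombination frequencies of 0.150 and 0.184 for the two intervals.
With no interference, expected double-crossover frequency = 0.150 × 0.184 = 0.02760.
Expected number = 0.02760 × 1096 = 30.25 ≈ 30.

30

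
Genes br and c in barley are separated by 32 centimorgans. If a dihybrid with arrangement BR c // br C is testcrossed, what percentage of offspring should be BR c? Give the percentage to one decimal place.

A map distance of 32 centimorgans corresponds to a recombination frequency of 0.320.
The F1 is BR c / br C, so BR c is a parental gamete class with expected frequency (1 − r)/2 = 0.680/2 = 0.3400.
That is 0.3400 = 34.0% of the progeny.

34.0%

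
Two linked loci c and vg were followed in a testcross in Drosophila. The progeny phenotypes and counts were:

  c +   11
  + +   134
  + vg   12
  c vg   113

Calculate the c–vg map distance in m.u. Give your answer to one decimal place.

8.5 m.u.

The two most frequent classes, + + (134) and c vg (113), are the parental types, so the F1 was + + / c vg.
The recombinant classes are + vg and c +: 12 + 11 = 23.
Recombination frequency = 23/270 = 0.0852 ≈ 8.5%, i.e. 8.5 m.u.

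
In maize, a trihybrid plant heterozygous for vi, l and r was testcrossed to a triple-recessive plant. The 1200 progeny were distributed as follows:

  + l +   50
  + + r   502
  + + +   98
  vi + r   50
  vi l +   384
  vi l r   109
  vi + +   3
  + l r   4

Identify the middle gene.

l

The two most frequent reciprocal classes, + + r and vi l +, are the parental types, so the F1 was + + r / vi l +.
The two rarest classes, + l r and vi + +, are the double crossovers. Comparing them with the parentals, only the l allele has switched, so l is the middle locus and the order is r – l – vi.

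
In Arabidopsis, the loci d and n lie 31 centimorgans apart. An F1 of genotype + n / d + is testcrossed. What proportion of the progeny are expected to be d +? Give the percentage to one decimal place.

34.5%

A map distance of 31 centimorgans corresponds to a recombination frequency of 0.310.
The F1 is + n / d +, so d + is a parental gamete class with expected frequency (1 − r)/2 = 0.690/2 = 0.3450.
That is 0.3450 = 34.5% of the progeny.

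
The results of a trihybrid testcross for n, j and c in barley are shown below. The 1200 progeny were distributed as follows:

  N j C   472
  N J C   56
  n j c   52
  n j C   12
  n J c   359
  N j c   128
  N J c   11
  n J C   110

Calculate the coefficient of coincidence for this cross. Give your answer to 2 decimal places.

The two most frequent reciprocal classes, n J c and N j C, are the parental types, so the F1 was n J c / N j C.
The two rarest classes, N J c and n j C, are the double crossovers. Comparing them with the parentals, only the n allele has switched, so n is the middle locus and the order is c – n – j.
c–n: (238 + 23)/1200 = 0.2175; n–j: (108 + 23)/1200 = 0.1092.
Expected DCO frequency = 0.2175 × 0.1092 ≈ 0.02375; observed = 23/1200 ≈ 0.01917.
Coefficient of coincidence = 0.01917/0.02375 ≈ 0.81.

0.81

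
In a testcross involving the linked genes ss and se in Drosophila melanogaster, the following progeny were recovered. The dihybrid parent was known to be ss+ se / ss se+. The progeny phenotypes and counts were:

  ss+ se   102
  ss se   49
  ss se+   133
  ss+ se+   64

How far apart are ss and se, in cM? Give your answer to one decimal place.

32.5 cM

The recombinant classes are ss+ se+ and ss se: 64 + 49 = 113.
Recombination frequency = 113/348 = 0.3247 ≈ 32.5%, i.e. 32.5 cM.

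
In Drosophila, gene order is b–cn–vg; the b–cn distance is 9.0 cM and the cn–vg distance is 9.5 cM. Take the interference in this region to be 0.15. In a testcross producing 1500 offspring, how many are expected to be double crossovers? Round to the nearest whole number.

11

Map distances give recombination frequencies of 0.090 and 0.095 for the two intervals.
With interference 0.15 (so coincidence = 0.85), expected double-crossover frequency = 0.090 × 0.095 × 0.85 = 0.00727.
Expected number = 0.00727 × 1500 = 10.90 ≈ 11.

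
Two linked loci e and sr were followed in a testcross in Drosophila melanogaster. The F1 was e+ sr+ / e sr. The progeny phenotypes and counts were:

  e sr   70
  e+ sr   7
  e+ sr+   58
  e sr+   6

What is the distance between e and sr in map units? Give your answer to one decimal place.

The recombinant classes are e+ sr and e sr+: 7 + 6 = 13.
Recombination frequency = 13/141 = 0.0922 ≈ 9.2%, i.e. 9.2 map units.

9.2 map units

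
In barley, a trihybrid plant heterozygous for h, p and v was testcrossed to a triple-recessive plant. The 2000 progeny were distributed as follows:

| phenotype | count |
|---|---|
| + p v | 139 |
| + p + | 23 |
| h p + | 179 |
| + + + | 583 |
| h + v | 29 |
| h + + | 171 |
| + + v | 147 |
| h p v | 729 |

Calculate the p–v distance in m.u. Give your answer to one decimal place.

18.9 m.u.

The two most frequent reciprocal classes, + + + and h p v, are the parental types, so the F1 was + + + / h p v.
The two rarest classes, + p + and h + v, are the double crossovers. Comparing them with the parentals, only the p allele has switched, so p is the middle locus and the order is h – p – v.
Crossovers in the p–v interval produce the single-crossover classes + + v and h p + (147 + 179 = 326) plus the double crossovers (52).
RF(p–v) = (326 + 52) / 2000 = 378/2000 = 0.1890 → 18.9 m.u.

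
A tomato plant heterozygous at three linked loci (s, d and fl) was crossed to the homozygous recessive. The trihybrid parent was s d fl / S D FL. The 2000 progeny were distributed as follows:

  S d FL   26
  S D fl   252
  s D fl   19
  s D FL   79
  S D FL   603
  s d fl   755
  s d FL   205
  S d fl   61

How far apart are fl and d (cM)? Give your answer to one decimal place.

The two rarest classes, s D fl and S d FL, are the double crossovers. Comparing them with the parentals, only the d allele has switched, so d is the middle locus and the order is s – d – fl.
Crossovers in the d–fl interval produce the single-crossover classes s d FL and S D fl (205 + 252 = 457) plus the double crossovers (45).
RF(d–fl) = (457 + 45) / 2000 = 502/2000 = 0.2510 → 25.1 cM.

25.1 cM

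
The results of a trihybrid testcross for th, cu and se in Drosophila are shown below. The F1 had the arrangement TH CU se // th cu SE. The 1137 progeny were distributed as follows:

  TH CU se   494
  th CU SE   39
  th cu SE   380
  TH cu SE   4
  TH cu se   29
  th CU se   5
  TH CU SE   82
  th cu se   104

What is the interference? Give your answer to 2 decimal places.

0.32

The two rarest classes, th CU se and TH cu SE, are the double crossovers. Comparing them with the parentals, only the th allele has switched, so th is the middle locus and the order is cu – th – se.
cu–th: (68 + 9)/1137 = 0.0677; th–se: (186 + 9)/1137 = 0.1715.
Expected DCO frequency = 0.0677 × 0.1715 ≈ 0.01161; observed = 9/1137 ≈ 0.00792.
Coefficient of coincidence = 0.00792/0.01161 ≈ 0.68; interference = 1 − 0.68 = 0.32.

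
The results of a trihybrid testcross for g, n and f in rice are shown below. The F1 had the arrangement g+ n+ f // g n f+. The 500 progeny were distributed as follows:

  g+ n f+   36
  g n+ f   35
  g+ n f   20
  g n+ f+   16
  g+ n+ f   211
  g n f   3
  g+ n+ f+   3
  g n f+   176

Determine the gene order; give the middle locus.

The two rarest classes, g+ n+ f+ and g n f, are the double crossovers. Comparing them with the parentals, only the f allele has switched, so f is the middle locus and the order is n – f – g.

f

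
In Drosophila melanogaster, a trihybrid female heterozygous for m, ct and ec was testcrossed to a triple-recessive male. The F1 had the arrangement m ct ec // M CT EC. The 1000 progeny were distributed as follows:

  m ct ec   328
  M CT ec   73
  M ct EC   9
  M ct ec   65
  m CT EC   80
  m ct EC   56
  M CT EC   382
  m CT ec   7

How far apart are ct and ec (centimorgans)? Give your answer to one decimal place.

The two rarest classes, m CT ec and M ct EC, are the double crossovers. Comparing them with the parentals, only the ct allele has switched, so ct is the middle locus and the order is m – ct – ec.
Crossovers in the ct–ec interval produce the single-crossover classes m ct EC and M CT ec (56 + 73 = 129) plus the double crossovers (16).
RF(ct–ec) = (129 + 16) / 1000 = 145/1000 = 0.1450 → 14.5 centimorgans.

14.5 centimorgans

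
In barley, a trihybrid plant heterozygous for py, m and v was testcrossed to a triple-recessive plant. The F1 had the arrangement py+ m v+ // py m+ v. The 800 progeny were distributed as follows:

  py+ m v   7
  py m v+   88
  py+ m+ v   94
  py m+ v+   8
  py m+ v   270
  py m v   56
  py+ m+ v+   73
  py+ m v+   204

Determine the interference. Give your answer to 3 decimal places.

0.577

The two rarest classes, py+ m v and py m+ v+, are the double crossovers. Comparing them with the parentals, only the v allele has switched, so v is the middle locus and the order is py – v – m.
py–v: (182 + 15)/800 = 0.2462; v–m: (129 + 15)/800 = 0.1800.
Expected DCO frequency = 0.2462 × 0.1800 ≈ 0.04432; observed = 15/800 ≈ 0.01875.
Coefficient of coincidence = 0.01875/0.04432 ≈ 0.423; interference = 1 − 0.423 = 0.577.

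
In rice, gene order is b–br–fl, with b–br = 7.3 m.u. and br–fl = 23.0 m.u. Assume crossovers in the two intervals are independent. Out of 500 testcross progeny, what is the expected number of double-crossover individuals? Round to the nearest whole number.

8

Map distances give recombination frequencies of 0.073 and 0.230 for the two intervals.
With no interference, expected double-crossover frequency = 0.073 × 0.230 = 0.01679.
Expected number = 0.01679 × 500 = 8.39 ≈ 8.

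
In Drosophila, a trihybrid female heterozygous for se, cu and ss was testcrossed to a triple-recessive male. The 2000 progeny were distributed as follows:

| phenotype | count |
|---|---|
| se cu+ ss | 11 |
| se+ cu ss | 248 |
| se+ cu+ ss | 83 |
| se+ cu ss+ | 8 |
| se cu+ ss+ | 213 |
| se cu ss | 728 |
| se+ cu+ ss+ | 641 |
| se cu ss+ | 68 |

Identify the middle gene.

cu

The two most frequent reciprocal classes, se+ cu+ ss+ and se cu ss, are the parental types, so the F1 was se+ cu+ ss+ / se cu ss.
The two rarest classes, se+ cu ss+ and se cu+ ss, are the double crossovers. Comparing them with the parentals, only the cu allele has switched, so cu is the middle locus and the order is ss – cu – se.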